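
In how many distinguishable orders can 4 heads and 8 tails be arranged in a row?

495

Choose positions for the heads: C(12,4) = 495.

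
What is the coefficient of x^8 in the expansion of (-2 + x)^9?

The general term is C(9,j)·(-2)^j·(x)^(9-j); the x^8 term has j = 1.
C(9,1) = 9.
Coefficient = C(9,1) · (-2)^1 = 9 · (-2) = -18.

-18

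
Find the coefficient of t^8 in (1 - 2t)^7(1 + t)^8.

-351

Coefficient of t^8 = Σ_{j} C(7,j)·(-2)^j·C(8,8-j)·1^(8-j) for j from 0 to 7.
= 1 + (-112) + 2352 + (-15680) + 39200 + (-37632) + 12544 + (-1024) = -351.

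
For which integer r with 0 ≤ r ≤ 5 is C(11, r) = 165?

3

C(11,r) increases on 0 ≤ r ≤ 5. C(11,2) = 55 and C(11,3) = 165, so r = 3.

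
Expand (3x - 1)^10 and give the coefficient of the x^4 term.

The general term is C(10,j)·(3x)^j·(-1)^(10-j); the x^4 term has j = 4.
C(10,4) = 210.
Coefficient = C(10,4) · 3^4 = 210 · 81 = 17010.

17010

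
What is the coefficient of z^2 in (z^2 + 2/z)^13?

329472

General term: C(13,j)·(z^2)^j·(2/z)^(13-j), with z-exponent 2j − 1(13−j) = 3j − 13.
Set 3j − 13 = 2: j = 5.
C(13,5) = 1287; 1^5 = 1; 2^8 = 256.
Coefficient = 1287 · 1 · 256 = 329472.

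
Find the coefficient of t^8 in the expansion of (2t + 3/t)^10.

General term: C(10,j)·(2t)^j·(3/t)^(10-j), with t-exponent 1j − 1(10−j) = 2j − 10.
Set 2j − 10 = 8: j = 9.
C(10,9) = 10; 2^9 = 512; 3^1 = 3.
Coefficient = 10 · 512 · 3 = 15360.

15360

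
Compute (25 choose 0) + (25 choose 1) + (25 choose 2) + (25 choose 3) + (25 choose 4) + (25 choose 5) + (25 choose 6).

1 + 25 + 300 + 2300 + 12650 + 53130 + 177100 = 245506.

245506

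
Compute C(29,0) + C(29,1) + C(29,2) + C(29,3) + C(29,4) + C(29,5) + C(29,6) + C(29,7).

2182396

1 + 29 + 406 + 3654 + 23751 + 118755 + 475020 + 1560780 = 2182396.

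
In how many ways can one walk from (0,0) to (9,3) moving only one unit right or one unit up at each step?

220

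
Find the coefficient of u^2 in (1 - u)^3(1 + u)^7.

Coefficient of u^2 = Σ_{j} C(3,j)·(-1)^j·C(7,2-j)·1^(2-j) for j from 0 to 2.
= 21 + (-21) + 3 = 3.

3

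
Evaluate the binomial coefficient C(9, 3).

C(9,3) = (9·8·7) / 3! = 504 / 6 = 84.

84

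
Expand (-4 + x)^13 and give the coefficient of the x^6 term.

The general term is C(13,j)·(-4)^j·(x)^(13-j); the x^6 term has j = 7.
C(13,7) = 1716.
Coefficient = C(13,7) · (-4)^7 = 1716 · (-16384) = -28114944.

-28114944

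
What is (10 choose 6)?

C(10,6) = C(10,4) by symmetry.
C(10,4) = (10·9·8·7) / 4! = 5040 / 24 = 210.

210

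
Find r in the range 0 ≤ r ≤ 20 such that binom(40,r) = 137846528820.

C(40,r) increases on 0 ≤ r ≤ 20. C(40,19) = 131282408400 and C(40,20) = 137846528820, so r = 20.

20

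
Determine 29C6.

C(29,6) = (29·28·27·26·25·24) / 6! = 342014400 / 720 = 475020.

475020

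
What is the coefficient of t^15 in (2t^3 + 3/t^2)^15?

1868106240

General term: C(15,j)·(2t^3)^j·(3/t^2)^(15-j), with t-exponent 3j − 2(15−j) = 5j − 30.
Set 5j − 30 = 15: j = 9.
C(15,9) = 5005; 2^9 = 512; 3^6 = 729.
Coefficient = 5005 · 512 · 729 = 1868106240.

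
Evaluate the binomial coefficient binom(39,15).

25140840660

C(39,15) = (39·38·37·36·35·34·33·32·31·30·29·28·27·26·25) / 15! = 32876032921054202880000 / 1307674368000 = 25140840660.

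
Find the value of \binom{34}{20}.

C(34,20) = C(34,14) by symmetry.
C(34,14) = (34·33·32·31·30·29·28·27·26·25·24·23·22·21) / 14! = 121350057687226368000 / 87178291200 = 1391975640.

1391975640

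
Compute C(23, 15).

C(23,15) = C(23,8) by symmetry.
C(23,8) = (23·22·21·20·19·18·17·16) / 8! = 19769460480 / 40320 = 490314.

490314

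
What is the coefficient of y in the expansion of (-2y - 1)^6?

The general term is C(6,j)·(-2y)^j·(-1)^(6-j); the y^1 term has j = 1.
C(6,1) = 6.
Coefficient = C(6,1) · (-2)^1 · (-1)^5 = 6 · (-2) · (-1) = 12.

12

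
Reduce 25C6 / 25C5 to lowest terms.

10/3

C(n,k+1)/C(n,k) = (n−k)/(k+1) = (25−5)/(5+1) = 20/6 = 10/3.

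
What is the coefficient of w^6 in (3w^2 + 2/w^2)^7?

20412

General term: C(7,j)·(3w^2)^j·(2/w^2)^(7-j), with w-exponent 2j − 2(7−j) = 4j − 14.
Set 4j − 14 = 6: j = 5.
C(7,5) = 21; 3^5 = 243; 2^2 = 4.
Coefficient = 21 · 243 · 4 = 20412.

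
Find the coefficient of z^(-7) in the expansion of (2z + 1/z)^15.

General term: C(15,j)·(2z)^j·(1/z)^(15-j), with z-exponent 1j − 1(15−j) = 2j − 15.
Set 2j − 15 = -7: j = 4.
C(15,4) = 1365; 2^4 = 16; 1^11 = 1.
Coefficient = 1365 · 16 · 1 = 21840.

21840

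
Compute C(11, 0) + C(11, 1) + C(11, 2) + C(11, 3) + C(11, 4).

562

1 + 11 + 55 + 165 + 330 = 562.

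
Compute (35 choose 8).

23535820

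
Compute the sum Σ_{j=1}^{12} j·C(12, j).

24576

Differentiating (1+x)^12 and setting x=1: Σ j·C(12,j) = 12·2^11 = 24576.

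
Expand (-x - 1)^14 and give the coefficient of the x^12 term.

91

The general term is C(14,j)·(-x)^j·(-1)^(14-j); the x^12 term has j = 12.
C(14,12) = 91.
Coefficient = C(14,12) = 91.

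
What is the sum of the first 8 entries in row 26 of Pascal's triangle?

1 + 26 + 325 + 2600 + 14950 + 65780 + 230230 + 657800 = 971712.

971712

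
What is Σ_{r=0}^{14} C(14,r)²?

40116600

By Vandermonde's identity, Σ C(14,r)² = C(28,14) = 40116600.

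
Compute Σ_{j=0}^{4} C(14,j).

1471

1 + 14 + 91 + 364 + 1001 = 1471.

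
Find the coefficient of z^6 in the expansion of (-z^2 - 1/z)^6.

General term: C(6,j)·(-z^2)^j·(-1/z)^(6-j), with z-exponent 2j − 1(6−j) = 3j − 6.
Set 3j − 6 = 6: j = 4.
C(6,4) = 15; (-1)^4 = 1; (-1)^2 = 1.
Coefficient = 15 · 1 · 1 = 15.

15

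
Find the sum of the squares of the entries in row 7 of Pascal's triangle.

Σ C(7,i)² is the coefficient of x^7 in (1+x)^7(1+x)^7 = (1+x)^14, i.e. C(14,7) = 3432.

3432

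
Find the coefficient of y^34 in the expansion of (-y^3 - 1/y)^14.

91

General term: C(14,j)·(-y^3)^j·(-1/y)^(14-j), with y-exponent 3j − 1(14−j) = 4j − 14.
Set 4j − 14 = 34: j = 12.
C(14,12) = 91; (-1)^12 = 1; (-1)^2 = 1.
Coefficient = 91 · 1 · 1 = 91.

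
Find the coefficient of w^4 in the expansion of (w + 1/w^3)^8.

General term: C(8,j)·(w)^j·(1/w^3)^(8-j), with w-exponent 1j − 3(8−j) = 4j − 24.
Set 4j − 24 = 4: j = 7.
C(8,7) = 8; 1^7 = 1; 1^1 = 1.
Coefficient = 8 · 1 · 1 = 8.

8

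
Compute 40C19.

C(40,19) = (40·39·38·37·36·35·34·33·32·31·30·29·28·27·26·25·24·23·22) / 19! = 15969861751731289590988800000 / 121645100408832000 = 131282408400.

131282408400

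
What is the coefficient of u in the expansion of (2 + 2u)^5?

160

The general term is C(5,j)·(2)^j·(2u)^(5-j); the u^1 term has j = 4.
C(5,4) = 5.
Coefficient = C(5,4) · 2^4 · 2^1 = 5 · 16 · 2 = 160.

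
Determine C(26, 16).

C(26,16) = C(26,10) by symmetry.
C(26,10) = (26·25·24·23·22·21·20·19·18·17) / 10! = 19275223968000 / 3628800 = 5311735.

5311735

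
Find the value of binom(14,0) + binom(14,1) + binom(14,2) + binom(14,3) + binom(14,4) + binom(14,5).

3473

1 + 14 + 91 + 364 + 1001 + 2002 = 3473.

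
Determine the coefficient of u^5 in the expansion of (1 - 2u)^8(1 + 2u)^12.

2560

Coefficient of u^5 = Σ_{j} C(8,j)·(-2)^j·C(12,5-j)·2^(5-j) for j from 0 to 5.
= 25344 + (-126720) + 197120 + (-118272) + 26880 + (-1792) = 2560.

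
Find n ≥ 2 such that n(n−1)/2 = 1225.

50

n(n−1)/2 = 1225 ⇒ n(n−1) = 2450. Since 50·49 = 2450, n = 50.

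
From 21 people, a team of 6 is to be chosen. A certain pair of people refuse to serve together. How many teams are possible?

50388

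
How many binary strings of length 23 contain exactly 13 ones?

1144066

Choose the 13 positions: C(23,13) = 1144066.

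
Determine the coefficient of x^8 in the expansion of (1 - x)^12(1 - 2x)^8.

Coefficient of x^8 = Σ_{j} C(12,j)·(-1)^j·C(8,8-j)·(-2)^(8-j) for j from 0 to 8.
= 256 + 12288 + 118272 + 394240 + 554400 + 354816 + 103488 + 12672 + 495 = 1550927.

1550927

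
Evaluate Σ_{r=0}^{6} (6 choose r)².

924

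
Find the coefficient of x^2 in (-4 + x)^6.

The general term is C(6,j)·(-4)^j·(x)^(6-j); the x^2 term has j = 4.
C(6,4) = 15.
Coefficient = C(6,4) · (-4)^4 = 15 · 256 = 3840.

3840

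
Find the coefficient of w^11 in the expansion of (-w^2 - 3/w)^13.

-312741

General term: C(13,j)·(-w^2)^j·(-3/w)^(13-j), with w-exponent 2j − 1(13−j) = 3j − 13.
Set 3j − 13 = 11: j = 8.
C(13,8) = 1287; (-1)^8 = 1; (-3)^5 = -243.
Coefficient = 1287 · 1 · (-243) = -312741.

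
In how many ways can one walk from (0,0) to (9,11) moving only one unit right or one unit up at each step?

167960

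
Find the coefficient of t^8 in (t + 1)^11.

The general term is C(11,j)·(t)^j·(1)^(11-j); the t^8 term has j = 8.
C(11,8) = 165.
Coefficient = C(11,8) = 165.

165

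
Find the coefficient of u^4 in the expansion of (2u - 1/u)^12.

General term: C(12,j)·(2u)^j·(-1/u)^(12-j), with u-exponent 1j − 1(12−j) = 2j − 12.
Set 2j − 12 = 4: j = 8.
C(12,8) = 495; 2^8 = 256; (-1)^4 = 1.
Coefficient = 495 · 256 · 1 = 126720.

126720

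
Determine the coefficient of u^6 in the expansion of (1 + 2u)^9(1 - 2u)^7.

-896

Coefficient of u^6 = Σ_{j} C(9,j)·2^j·C(7,6-j)·(-2)^(6-j) for j from 0 to 6.
= 448 + (-12096) + 80640 + (-188160) + 169344 + (-56448) + 5376 = -896.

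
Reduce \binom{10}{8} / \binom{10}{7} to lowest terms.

3/8

C(n,k+1)/C(n,k) = (n−k)/(k+1) = (10−7)/(7+1) = 3/8.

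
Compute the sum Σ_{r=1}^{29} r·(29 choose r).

Since r·C(29,r) = 29·C(28,r−1), the sum is 29·2^28 = 29·268435456 = 7784628224.

7784628224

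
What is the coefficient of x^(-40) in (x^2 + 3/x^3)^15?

General term: C(15,j)·(x^2)^j·(3/x^3)^(15-j), with x-exponent 2j − 3(15−j) = 5j − 45.
Set 5j − 45 = -40: j = 1.
C(15,1) = 15; 1^1 = 1; 3^14 = 4782969.
Coefficient = 15 · 1 · 4782969 = 71744535.

71744535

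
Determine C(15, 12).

C(15,12) = C(15,3) by symmetry.
C(15,3) = (15·14·13) / 3! = 2730 / 6 = 455.

455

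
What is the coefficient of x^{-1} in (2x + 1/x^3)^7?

672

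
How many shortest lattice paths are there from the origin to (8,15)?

Each path is a sequence of 23 steps with 8 rights: C(23,8) = 490314.

490314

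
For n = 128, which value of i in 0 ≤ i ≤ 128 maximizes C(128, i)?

C(128,i) is maximized at i = 128/2 = 64.

64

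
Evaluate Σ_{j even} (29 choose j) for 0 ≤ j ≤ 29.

268435456

Half of (1+1)^29 + (1−1)^29 gives the even-index sum: 2^28 = 268435456.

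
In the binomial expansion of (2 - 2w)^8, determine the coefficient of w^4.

The general term is C(8,j)·(2)^j·(-2w)^(8-j); the w^4 term has j = 4.
C(8,4) = 70.
Coefficient = C(8,4) · 2^4 · (-2)^4 = 70 · 16 · 16 = 17920.

17920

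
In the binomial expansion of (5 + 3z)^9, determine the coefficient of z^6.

7654500

The general term is C(9,j)·(5)^j·(3z)^(9-j); the z^6 term has j = 3.
C(9,3) = 84.
Coefficient = C(9,3) · 5^3 · 3^6 = 84 · 125 · 729 = 7654500.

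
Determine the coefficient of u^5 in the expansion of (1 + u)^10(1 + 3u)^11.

646623

Coefficient of u^5 = Σ_{j} C(10,j)·1^j·C(11,5-j)·3^(5-j) for j from 0 to 5.
= 112266 + 267300 + 200475 + 59400 + 6930 + 252 = 646623.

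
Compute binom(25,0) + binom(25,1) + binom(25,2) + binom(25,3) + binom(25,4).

15276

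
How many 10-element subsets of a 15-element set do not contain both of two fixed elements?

1716

All 10-subsets: C(15,10) = 3003. Those containing both fixed elements: C(13,8) = 1287.
3003 − 1287 = 1716.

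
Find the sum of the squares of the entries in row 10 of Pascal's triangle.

184756

Σ C(10,i)² is the coefficient of x^10 in (1+x)^10(1+x)^10 = (1+x)^20, i.e. C(20,10) = 184756.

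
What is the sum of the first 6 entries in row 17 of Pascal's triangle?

1 + 17 + 136 + 680 + 2380 + 6188 = 9402.

9402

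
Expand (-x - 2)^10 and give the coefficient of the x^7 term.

The general term is C(10,j)·(-x)^j·(-2)^(10-j); the x^7 term has j = 7.
C(10,7) = 120.
Coefficient = C(10,7) · (-1)^7 · (-2)^3 = 120 · (-1) · (-8) = 960.

960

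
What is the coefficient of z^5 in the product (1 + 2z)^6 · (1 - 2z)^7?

-480

Coefficient of z^5 = Σ_{j} C(6,j)·2^j·C(7,5-j)·(-2)^(5-j) for j from 0 to 5.
= (-672) + 6720 + (-16800) + 13440 + (-3360) + 192 = -480.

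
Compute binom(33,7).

C(33,7) = (33·32·31·30·29·28·27) / 7! = 21531121920 / 5040 = 4272048.

4272048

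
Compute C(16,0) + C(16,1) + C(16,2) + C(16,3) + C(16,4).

1 + 16 + 120 + 560 + 1820 = 2517.

2517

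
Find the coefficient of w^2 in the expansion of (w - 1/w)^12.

-792

General term: C(12,j)·(w)^j·(-1/w)^(12-j), with w-exponent 1j − 1(12−j) = 2j − 12.
Set 2j − 12 = 2: j = 7.
C(12,7) = 792; 1^7 = 1; (-1)^5 = -1.
Coefficient = 792 · 1 · (-1) = -792.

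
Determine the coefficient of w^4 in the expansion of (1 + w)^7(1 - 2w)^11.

-75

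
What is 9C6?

84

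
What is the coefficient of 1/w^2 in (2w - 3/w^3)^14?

General term: C(14,j)·(2w)^j·(-3/w^3)^(14-j), with w-exponent 1j − 3(14−j) = 4j − 42.
Set 4j − 42 = -2: j = 10.
C(14,10) = 1001; 2^10 = 1024; (-3)^4 = 81.
Coefficient = 1001 · 1024 · 81 = 83026944.

83026944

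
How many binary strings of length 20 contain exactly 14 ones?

38760

Choose the 14 positions: C(20,14) = 38760.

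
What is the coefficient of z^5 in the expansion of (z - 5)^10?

The general term is C(10,j)·(z)^j·(-5)^(10-j); the z^5 term has j = 5.
C(10,5) = 252.
Coefficient = C(10,5) · (-5)^5 = 252 · (-3125) = -787500.

-787500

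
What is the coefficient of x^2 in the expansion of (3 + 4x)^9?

1259712

The general term is C(9,j)·(3)^j·(4x)^(9-j); the x^2 term has j = 7.
C(9,7) = 36.
Coefficient = C(9,7) · 3^7 · 4^2 = 36 · 2187 · 16 = 1259712.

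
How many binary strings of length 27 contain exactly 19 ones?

2220075

Choose the 19 positions: C(27,19) = 2220075.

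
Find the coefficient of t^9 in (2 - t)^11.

The general term is C(11,j)·(2)^j·(-t)^(11-j); the t^9 term has j = 2.
C(11,2) = 55.
Coefficient = C(11,2) · 2^2 · (-1)^9 = 55 · 4 · (-1) = -220.

-220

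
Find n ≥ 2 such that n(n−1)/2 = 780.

40

n(n−1)/2 = 780 ⇒ n(n−1) = 1560. Since 40·39 = 1560, n = 40.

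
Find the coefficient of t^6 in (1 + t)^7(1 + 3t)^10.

1067164

Coefficient of t^6 = Σ_{j} C(7,j)·1^j·C(10,6-j)·3^(6-j) for j from 0 to 6.
= 153090 + 428652 + 357210 + 113400 + 14175 + 630 + 7 = 1067164.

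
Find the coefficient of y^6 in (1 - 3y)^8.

The general term is C(8,j)·(1)^j·(-3y)^(8-j); the y^6 term has j = 2.
C(8,2) = 28.
Coefficient = C(8,2) · (-3)^6 = 28 · 729 = 20412.

20412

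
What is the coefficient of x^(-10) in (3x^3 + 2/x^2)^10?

103680

General term: C(10,j)·(3x^3)^j·(2/x^2)^(10-j), with x-exponent 3j − 2(10−j) = 5j − 20.
Set 5j − 20 = -10: j = 2.
C(10,2) = 45; 3^2 = 9; 2^8 = 256.
Coefficient = 45 · 9 · 256 = 103680.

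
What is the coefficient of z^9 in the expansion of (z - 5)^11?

The general term is C(11,j)·(z)^j·(-5)^(11-j); the z^9 term has j = 9.
C(11,9) = 55.
Coefficient = C(11,9) · (-5)^2 = 55 · 25 = 1375.

1375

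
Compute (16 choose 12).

C(16,12) = C(16,4) by symmetry.
C(16,4) = (16·15·14·13) / 4! = 43680 / 24 = 1820.

1820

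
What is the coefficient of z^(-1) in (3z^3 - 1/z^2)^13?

General term: C(13,j)·(3z^3)^j·(-1/z^2)^(13-j), with z-exponent 3j − 2(13−j) = 5j − 26.
Set 5j − 26 = -1: j = 5.
C(13,5) = 1287; 3^5 = 243; (-1)^8 = 1.
Coefficient = 1287 · 243 · 1 = 312741.

312741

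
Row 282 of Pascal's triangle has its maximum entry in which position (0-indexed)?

141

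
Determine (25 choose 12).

5200300

C(25,12) = (25·24·23·22·21·20·19·18·17·16·15·14) / 12! = 2490952020480000 / 479001600 = 5200300.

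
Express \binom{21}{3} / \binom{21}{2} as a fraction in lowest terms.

19/3

C(n,k+1)/C(n,k) = (n−k)/(k+1) = (21−2)/(2+1) = 19/3.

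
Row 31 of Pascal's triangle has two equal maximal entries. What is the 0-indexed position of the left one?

For odd n = 31, C(31,i) peaks at i = (n−1)/2 and (n+1)/2; the lesser is 15.

15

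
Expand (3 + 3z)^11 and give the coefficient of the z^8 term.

The general term is C(11,j)·(3)^j·(3z)^(11-j); the z^8 term has j = 3.
C(11,3) = 165.
Coefficient = C(11,3) · 3^3 · 3^8 = 165 · 27 · 6561 = 29229255.

29229255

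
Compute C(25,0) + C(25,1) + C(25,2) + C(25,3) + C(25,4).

15276

1 + 25 + 300 + 2300 + 12650 = 15276.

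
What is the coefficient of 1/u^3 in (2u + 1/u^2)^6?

160

General term: C(6,j)·(2u)^j·(1/u^2)^(6-j), with u-exponent 1j − 2(6−j) = 3j − 12.
Set 3j − 12 = -3: j = 3.
C(6,3) = 20; 2^3 = 8; 1^3 = 1.
Coefficient = 20 · 8 · 1 = 160.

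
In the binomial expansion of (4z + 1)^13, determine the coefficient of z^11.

327155712

The general term is C(13,j)·(4z)^j·(1)^(13-j); the z^11 term has j = 11.
C(13,11) = 78.
Coefficient = C(13,11) · 4^11 = 78 · 4194304 = 327155712.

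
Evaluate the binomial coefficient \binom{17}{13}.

2380

C(17,13) = C(17,4) by symmetry.
C(17,4) = (17·16·15·14) / 4! = 57120 / 24 = 2380.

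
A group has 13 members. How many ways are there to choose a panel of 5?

1287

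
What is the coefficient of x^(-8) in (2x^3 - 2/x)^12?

General term: C(12,j)·(2x^3)^j·(-2/x)^(12-j), with x-exponent 3j − 1(12−j) = 4j − 12.
Set 4j − 12 = -8: j = 1.
C(12,1) = 12; 2^1 = 2; (-2)^11 = -2048.
Coefficient = 12 · 2 · (-2048) = -49152.

-49152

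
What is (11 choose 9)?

C(11,9) = C(11,2) by symmetry.
C(11,2) = (11·10) / 2! = 110 / 2 = 55.

55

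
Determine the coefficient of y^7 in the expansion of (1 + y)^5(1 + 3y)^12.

7455888

Coefficient of y^7 = Σ_{j} C(5,j)·1^j·C(12,7-j)·3^(7-j) for j from 0 to 5.
= 1732104 + 3367980 + 1924560 + 400950 + 29700 + 594 = 7455888.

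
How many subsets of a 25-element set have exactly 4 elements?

12650

Choose the 4 positions: C(25,4) = 12650.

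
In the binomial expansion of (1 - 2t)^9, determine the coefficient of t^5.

The general term is C(9,j)·(1)^j·(-2t)^(9-j); the t^5 term has j = 4.
C(9,4) = 126.
Coefficient = C(9,4) · (-2)^5 = 126 · (-32) = -4032.

-4032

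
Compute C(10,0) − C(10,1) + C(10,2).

36

The partial alternating sum Σ_{k=0}^{2} (−1)^k C(10,k) = (−1)^2 C(9,2) = 36.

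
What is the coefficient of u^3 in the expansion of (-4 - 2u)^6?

10240

The general term is C(6,j)·(-4)^j·(-2u)^(6-j); the u^3 term has j = 3.
C(6,3) = 20.
Coefficient = C(6,3) · (-4)^3 · (-2)^3 = 20 · (-64) · (-8) = 10240.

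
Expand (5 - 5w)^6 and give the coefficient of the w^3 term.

-312500

The general term is C(6,j)·(5)^j·(-5w)^(6-j); the w^3 term has j = 3.
C(6,3) = 20.
Coefficient = C(6,3) · 5^3 · (-5)^3 = 20 · 125 · (-125) = -312500.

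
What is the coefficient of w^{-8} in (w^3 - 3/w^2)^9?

General term: C(9,j)·(w^3)^j·(-3/w^2)^(9-j), with w-exponent 3j − 2(9−j) = 5j − 18.
Set 5j − 18 = -8: j = 2.
C(9,2) = 36; 1^2 = 1; (-3)^7 = -2187.
Coefficient = 36 · 1 · (-2187) = -78732.

-78732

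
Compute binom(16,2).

C(16,2) = (16·15) / 2! = 240 / 2 = 120.

120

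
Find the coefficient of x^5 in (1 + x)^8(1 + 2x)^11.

107900

Coefficient of x^5 = Σ_{j} C(8,j)·1^j·C(11,5-j)·2^(5-j) for j from 0 to 5.
= 14784 + 42240 + 36960 + 12320 + 1540 + 56 = 107900.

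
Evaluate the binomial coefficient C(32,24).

10518300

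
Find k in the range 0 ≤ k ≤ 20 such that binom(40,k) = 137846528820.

20

C(40,k) increases on 0 ≤ k ≤ 20. C(40,19) = 131282408400 and C(40,20) = 137846528820, so k = 20.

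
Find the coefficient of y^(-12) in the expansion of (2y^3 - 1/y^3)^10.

-960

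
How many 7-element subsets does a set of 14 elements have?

C(14,7) = (14·13·12·11·10·9·8) / 7! = 17297280 / 5040 = 3432.

3432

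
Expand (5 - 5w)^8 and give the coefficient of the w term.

-3125000

The general term is C(8,j)·(5)^j·(-5w)^(8-j); the w^1 term has j = 7.
C(8,7) = 8.
Coefficient = C(8,7) · 5^7 · (-5)^1 = 8 · 78125 · (-5) = -3125000.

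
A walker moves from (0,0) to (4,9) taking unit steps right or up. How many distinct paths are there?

715

Each path is a sequence of 13 steps with 4 rights: C(13,4) = 715.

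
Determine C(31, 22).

20160075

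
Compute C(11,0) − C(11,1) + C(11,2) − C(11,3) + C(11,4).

210

The partial alternating sum Σ_{k=0}^{4} (−1)^k C(11,k) = (−1)^4 C(10,4) = 210.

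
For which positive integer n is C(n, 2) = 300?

n(n−1)/2 = 300 ⇒ n(n−1) = 600. Since 25·24 = 600, n = 25.

25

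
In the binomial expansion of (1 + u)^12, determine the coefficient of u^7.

The general term is C(12,j)·(1)^j·(u)^(12-j); the u^7 term has j = 5.
C(12,5) = 792.
Coefficient = C(12,5) = 792.

792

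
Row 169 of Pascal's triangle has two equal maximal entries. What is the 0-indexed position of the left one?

For odd n = 169, C(169,r) peaks at r = (n−1)/2 and (n+1)/2; the smaller is 84.

84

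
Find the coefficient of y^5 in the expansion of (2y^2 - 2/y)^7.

General term: C(7,j)·(2y^2)^j·(-2/y)^(7-j), with y-exponent 2j − 1(7−j) = 3j − 7.
Set 3j − 7 = 5: j = 4.
C(7,4) = 35; 2^4 = 16; (-2)^3 = -8.
Coefficient = 35 · 16 · (-8) = -4480.

-4480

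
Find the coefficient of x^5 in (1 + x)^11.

462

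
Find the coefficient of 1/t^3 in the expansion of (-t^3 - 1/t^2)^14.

2002

General term: C(14,j)·(-t^3)^j·(-1/t^2)^(14-j), with t-exponent 3j − 2(14−j) = 5j − 28.
Set 5j − 28 = -3: j = 5.
C(14,5) = 2002; (-1)^5 = -1; (-1)^9 = -1.
Coefficient = 2002 · (-1) · (-1) = 2002.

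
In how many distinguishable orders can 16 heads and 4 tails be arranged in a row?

4845

Choose positions for the heads: C(20,16) = 4845.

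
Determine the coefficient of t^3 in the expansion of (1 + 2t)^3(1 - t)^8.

Coefficient of t^3 = Σ_{j} C(3,j)·2^j·C(8,3-j)·(-1)^(3-j) for j from 0 to 3.
= (-56) + 168 + (-96) + 8 = 24.

24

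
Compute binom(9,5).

C(9,5) = C(9,4) by symmetry.
C(9,4) = (9·8·7·6) / 4! = 3024 / 24 = 126.

126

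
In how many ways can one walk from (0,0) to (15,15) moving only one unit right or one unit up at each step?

155117520

Each path is a sequence of 30 steps with 15 rights: C(30,15) = 155117520.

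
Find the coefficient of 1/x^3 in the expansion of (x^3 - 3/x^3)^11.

General term: C(11,j)·(x^3)^j·(-3/x^3)^(11-j), with x-exponent 3j − 3(11−j) = 6j − 33.
Set 6j − 33 = -3: j = 5.
C(11,5) = 462; 1^5 = 1; (-3)^6 = 729.
Coefficient = 462 · 1 · 729 = 336798.

336798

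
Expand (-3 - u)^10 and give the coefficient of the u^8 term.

The general term is C(10,j)·(-3)^j·(-u)^(10-j); the u^8 term has j = 2.
C(10,2) = 45.
Coefficient = C(10,2) · (-3)^2 = 45 · 9 = 405.

405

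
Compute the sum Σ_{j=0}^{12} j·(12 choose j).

Since j·C(12,j) = 12·C(11,j−1), the sum is 12·2^11 = 12·2048 = 24576.

24576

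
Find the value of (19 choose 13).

C(19,13) = C(19,6) by symmetry.
C(19,6) = (19·18·17·16·15·14) / 6! = 19535040 / 720 = 27132.

27132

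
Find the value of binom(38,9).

163011640

C(38,9) = (38·37·36·35·34·33·32·31·30) / 9! = 59153663923200 / 362880 = 163011640.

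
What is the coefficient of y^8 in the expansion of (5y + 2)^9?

7031250

The general term is C(9,j)·(5y)^j·(2)^(9-j); the y^8 term has j = 8.
C(9,8) = 9.
Coefficient = C(9,8) · 5^8 · 2^1 = 9 · 390625 · 2 = 7031250.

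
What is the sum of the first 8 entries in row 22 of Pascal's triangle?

280600

1 + 22 + 231 + 1540 + 7315 + 26334 + 74613 + 170544 = 280600.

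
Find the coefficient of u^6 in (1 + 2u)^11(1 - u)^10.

1794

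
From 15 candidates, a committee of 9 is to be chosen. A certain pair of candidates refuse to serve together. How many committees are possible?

3289

All 9-subsets: C(15,9) = 5005. Those containing both fixed elements: C(13,7) = 1716.
5005 − 1716 = 3289.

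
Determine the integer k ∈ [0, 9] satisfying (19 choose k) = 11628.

5

C(19,k) increases on 0 ≤ k ≤ 9. C(19,4) = 3876 and C(19,5) = 11628, so k = 5.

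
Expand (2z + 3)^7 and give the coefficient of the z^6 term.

The general term is C(7,j)·(2z)^j·(3)^(7-j); the z^6 term has j = 6.
C(7,6) = 7.
Coefficient = C(7,6) · 2^6 · 3^1 = 7 · 64 · 3 = 1344.

1344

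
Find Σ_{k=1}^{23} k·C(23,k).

Since k·C(23,k) = 23·C(22,k−1), the sum is 23·2^22 = 23·4194304 = 96468992.

96468992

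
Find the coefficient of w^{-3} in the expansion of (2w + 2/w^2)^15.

General term: C(15,j)·(2w)^j·(2/w^2)^(15-j), with w-exponent 1j − 2(15−j) = 3j − 30.
Set 3j − 30 = -3: j = 9.
C(15,9) = 5005; 2^9 = 512; 2^6 = 64.
Coefficient = 5005 · 512 · 64 = 164003840.

164003840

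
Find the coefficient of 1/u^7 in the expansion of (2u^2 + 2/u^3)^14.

56229888

General term: C(14,j)·(2u^2)^j·(2/u^3)^(14-j), with u-exponent 2j − 3(14−j) = 5j − 42.
Set 5j − 42 = -7: j = 7.
C(14,7) = 3432; 2^7 = 128; 2^7 = 128.
Coefficient = 3432 · 128 · 128 = 56229888.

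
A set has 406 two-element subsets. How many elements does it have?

n(n−1)/2 = 406 ⇒ n(n−1) = 812. Since 29·28 = 812, n = 29.

29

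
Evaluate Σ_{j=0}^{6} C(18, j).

31180

1 + 18 + 153 + 816 + 3060 + 8568 + 18564 = 31180.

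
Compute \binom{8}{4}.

C(8,4) = (8·7·6·5) / 4! = 1680 / 24 = 70.

70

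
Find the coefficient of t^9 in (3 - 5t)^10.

The general term is C(10,j)·(3)^j·(-5t)^(10-j); the t^9 term has j = 1.
C(10,1) = 10.
Coefficient = C(10,1) · 3^1 · (-5)^9 = 10 · 3 · (-1953125) = -58593750.

-58593750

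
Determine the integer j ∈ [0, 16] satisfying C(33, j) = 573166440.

C(33,j) increases on 0 ≤ j ≤ 16. C(33,12) = 354817320 and C(33,13) = 573166440, so j = 13.

13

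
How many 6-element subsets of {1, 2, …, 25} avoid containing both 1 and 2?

All 6-subsets: C(25,6) = 177100. Those containing both fixed elements: C(23,4) = 8855.
177100 − 8855 = 168245.

168245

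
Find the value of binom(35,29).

1623160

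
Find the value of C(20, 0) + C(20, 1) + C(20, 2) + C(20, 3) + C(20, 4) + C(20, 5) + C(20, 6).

60460

1 + 20 + 190 + 1140 + 4845 + 15504 + 38760 = 60460.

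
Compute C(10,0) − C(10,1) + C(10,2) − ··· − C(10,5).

The partial alternating sum Σ_{k=0}^{5} (−1)^k C(10,k) = (−1)^5 C(9,5) = -126.

-126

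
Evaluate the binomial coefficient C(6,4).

C(6,4) = C(6,2) by symmetry.
C(6,2) = (6·5) / 2! = 30 / 2 = 15.

15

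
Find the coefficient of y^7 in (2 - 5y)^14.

-34320000000

The general term is C(14,j)·(2)^j·(-5y)^(14-j); the y^7 term has j = 7.
C(14,7) = 3432.
Coefficient = C(14,7) · 2^7 · (-5)^7 = 3432 · 128 · (-78125) = -34320000000.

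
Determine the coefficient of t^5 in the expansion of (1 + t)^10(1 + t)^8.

Coefficient of t^5 = Σ_{j} C(10,j)·C(8,5-j) for j from 0 to 5.
= 56 + 700 + 2520 + 3360 + 1680 + 252 = 8568.

8568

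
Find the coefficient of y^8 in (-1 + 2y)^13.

-329472

The general term is C(13,j)·(-1)^j·(2y)^(13-j); the y^8 term has j = 5.
C(13,5) = 1287.
Coefficient = C(13,5) · (-1)^5 · 2^8 = 1287 · (-1) · 256 = -329472.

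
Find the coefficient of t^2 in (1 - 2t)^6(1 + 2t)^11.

16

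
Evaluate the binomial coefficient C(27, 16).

13037895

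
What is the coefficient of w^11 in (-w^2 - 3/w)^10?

General term: C(10,j)·(-w^2)^j·(-3/w)^(10-j), with w-exponent 2j − 1(10−j) = 3j − 10.
Set 3j − 10 = 11: j = 7.
C(10,7) = 120; (-1)^7 = -1; (-3)^3 = -27.
Coefficient = 120 · (-1) · (-27) = 3240.

3240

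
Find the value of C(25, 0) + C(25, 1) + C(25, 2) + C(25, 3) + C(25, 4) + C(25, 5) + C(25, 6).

245506

1 + 25 + 300 + 2300 + 12650 + 53130 + 177100 = 245506.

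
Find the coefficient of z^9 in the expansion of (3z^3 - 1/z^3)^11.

General term: C(11,j)·(3z^3)^j·(-1/z^3)^(11-j), with z-exponent 3j − 3(11−j) = 6j − 33.
Set 6j − 33 = 9: j = 7.
C(11,7) = 330; 3^7 = 2187; (-1)^4 = 1.
Coefficient = 330 · 2187 · 1 = 721710.

721710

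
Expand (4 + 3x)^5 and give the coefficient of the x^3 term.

The general term is C(5,j)·(4)^j·(3x)^(5-j); the x^3 term has j = 2.
C(5,2) = 10.
Coefficient = C(5,2) · 4^2 · 3^3 = 10 · 16 · 27 = 4320.

4320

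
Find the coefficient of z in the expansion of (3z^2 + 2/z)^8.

General term: C(8,j)·(3z^2)^j·(2/z)^(8-j), with z-exponent 2j − 1(8−j) = 3j − 8.
Set 3j − 8 = 1: j = 3.
C(8,3) = 56; 3^3 = 27; 2^5 = 32.
Coefficient = 56 · 27 · 32 = 48384.

48384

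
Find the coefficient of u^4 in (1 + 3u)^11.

26730

The general term is C(11,j)·(1)^j·(3u)^(11-j); the u^4 term has j = 7.
C(11,7) = 330.
Coefficient = C(11,7) · 3^4 = 330 · 81 = 26730.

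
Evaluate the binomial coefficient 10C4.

210

C(10,4) = (10·9·8·7) / 4! = 5040 / 24 = 210.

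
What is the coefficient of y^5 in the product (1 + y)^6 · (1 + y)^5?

462

(1 + y)^6(1 + y)^5 = (1 + y)^11, so the coefficient of y^5 is C(11,5)·1^5 = 462·1 = 462.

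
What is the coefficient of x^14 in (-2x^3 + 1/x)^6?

General term: C(6,j)·(-2x^3)^j·(1/x)^(6-j), with x-exponent 3j − 1(6−j) = 4j − 6.
Set 4j − 6 = 14: j = 5.
C(6,5) = 6; (-2)^5 = -32; 1^1 = 1.
Coefficient = 6 · (-32) · 1 = -192.

-192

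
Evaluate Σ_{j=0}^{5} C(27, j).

101584

1 + 27 + 351 + 2925 + 17550 + 80730 = 101584.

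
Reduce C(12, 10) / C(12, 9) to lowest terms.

3/10

C(n,k+1)/C(n,k) = (n−k)/(k+1) = (12−9)/(9+1) = 3/10.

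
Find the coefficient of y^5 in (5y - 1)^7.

65625

The general term is C(7,j)·(5y)^j·(-1)^(7-j); the y^5 term has j = 5.
C(7,5) = 21.
Coefficient = C(7,5) · 5^5 = 21 · 3125 = 65625.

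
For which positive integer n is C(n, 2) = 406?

29

n(n−1)/2 = 406 ⇒ n(n−1) = 812. Since 29·28 = 812, n = 29.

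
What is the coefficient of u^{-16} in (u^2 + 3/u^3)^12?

General term: C(12,j)·(u^2)^j·(3/u^3)^(12-j), with u-exponent 2j − 3(12−j) = 5j − 36.
Set 5j − 36 = -16: j = 4.
C(12,4) = 495; 1^4 = 1; 3^8 = 6561.
Coefficient = 495 · 1 · 6561 = 3247695.

3247695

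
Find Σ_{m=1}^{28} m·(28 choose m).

3758096384

Since m·C(28,m) = 28·C(27,m−1), the sum is 28·2^27 = 28·134217728 = 3758096384.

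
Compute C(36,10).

254186856

C(36,10) = (36·35·34·33·32·31·30·29·28·27) / 10! = 922393263052800 / 3628800 = 254186856.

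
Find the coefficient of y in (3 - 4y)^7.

-20412

The general term is C(7,j)·(3)^j·(-4y)^(7-j); the y^1 term has j = 6.
C(7,6) = 7.
Coefficient = C(7,6) · 3^6 · (-4)^1 = 7 · 729 · (-4) = -20412.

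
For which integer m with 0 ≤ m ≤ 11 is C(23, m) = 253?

2

C(23,m) increases on 0 ≤ m ≤ 11. C(23,1) = 23 and C(23,2) = 253, so m = 2.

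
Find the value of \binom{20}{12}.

125970

C(20,12) = C(20,8) by symmetry.
C(20,8) = (20·19·18·17·16·15·14·13) / 8! = 5079110400 / 40320 = 125970.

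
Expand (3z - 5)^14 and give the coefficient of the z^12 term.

1209028275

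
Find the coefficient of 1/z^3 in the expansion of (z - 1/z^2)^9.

General term: C(9,j)·(z)^j·(-1/z^2)^(9-j), with z-exponent 1j − 2(9−j) = 3j − 18.
Set 3j − 18 = -3: j = 5.
C(9,5) = 126; 1^5 = 1; (-1)^4 = 1.
Coefficient = 126 · 1 · 1 = 126.

126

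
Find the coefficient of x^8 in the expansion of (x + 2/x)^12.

264

General term: C(12,j)·(x)^j·(2/x)^(12-j), with x-exponent 1j − 1(12−j) = 2j − 12.
Set 2j − 12 = 8: j = 10.
C(12,10) = 66; 1^10 = 1; 2^2 = 4.
Coefficient = 66 · 1 · 4 = 264.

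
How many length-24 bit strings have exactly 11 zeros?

2496144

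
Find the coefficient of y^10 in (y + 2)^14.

16016

The general term is C(14,j)·(y)^j·(2)^(14-j); the y^10 term has j = 10.
C(14,10) = 1001.
Coefficient = C(14,10) · 2^4 = 1001 · 16 = 16016.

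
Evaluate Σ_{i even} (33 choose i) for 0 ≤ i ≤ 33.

Even-i terms of row 33 sum to 2^32 = 4294967296.

4294967296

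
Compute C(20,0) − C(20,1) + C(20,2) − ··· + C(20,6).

27132

The partial alternating sum Σ_{k=0}^{6} (−1)^k C(20,k) = (−1)^6 C(19,6) = 27132.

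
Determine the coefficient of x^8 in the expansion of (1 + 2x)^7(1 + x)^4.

Coefficient of x^8 = Σ_{j} C(7,j)·2^j·C(4,8-j)·1^(8-j) for j from 4 to 7.
= 560 + 2688 + 2688 + 512 = 6448.

6448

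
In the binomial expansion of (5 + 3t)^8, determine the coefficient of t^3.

The general term is C(8,j)·(5)^j·(3t)^(8-j); the t^3 term has j = 5.
C(8,5) = 56.
Coefficient = C(8,5) · 5^5 · 3^3 = 56 · 3125 · 27 = 4725000.

4725000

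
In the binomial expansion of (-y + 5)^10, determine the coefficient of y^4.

3281250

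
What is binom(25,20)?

53130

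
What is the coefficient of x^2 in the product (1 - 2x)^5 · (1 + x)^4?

Coefficient of x^2 = Σ_{j} C(5,j)·(-2)^j·C(4,2-j)·1^(2-j) for j from 0 to 2.
= 6 + (-40) + 40 = 6.

6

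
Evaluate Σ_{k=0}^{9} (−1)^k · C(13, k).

-220

The partial alternating sum Σ_{k=0}^{9} (−1)^k C(13,k) = (−1)^9 C(12,9) = -220.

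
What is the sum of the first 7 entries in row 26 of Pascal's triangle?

313912

1 + 26 + 325 + 2600 + 14950 + 65780 + 230230 = 313912.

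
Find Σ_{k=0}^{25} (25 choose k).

The entries of row 25 sum to 2^25 = 33554432.

33554432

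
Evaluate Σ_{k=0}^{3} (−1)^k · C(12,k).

The partial alternating sum Σ_{k=0}^{3} (−1)^k C(12,k) = (−1)^3 C(11,3) = -165.

-165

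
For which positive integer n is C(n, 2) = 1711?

59

n(n−1)/2 = 1711 ⇒ n(n−1) = 3422. Since 59·58 = 3422, n = 59.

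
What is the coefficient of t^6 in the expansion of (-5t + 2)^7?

218750

The general term is C(7,j)·(-5t)^j·(2)^(7-j); the t^6 term has j = 6.
C(7,6) = 7.
Coefficient = C(7,6) · (-5)^6 · 2^1 = 7 · 15625 · 2 = 218750.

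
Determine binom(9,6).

C(9,6) = C(9,3) by symmetry.
C(9,3) = (9·8·7) / 3! = 504 / 6 = 84.

84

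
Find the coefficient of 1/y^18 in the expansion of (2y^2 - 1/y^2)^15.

3640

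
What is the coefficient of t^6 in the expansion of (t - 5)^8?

The general term is C(8,j)·(t)^j·(-5)^(8-j); the t^6 term has j = 6.
C(8,6) = 28.
Coefficient = C(8,6) · (-5)^2 = 28 · 25 = 700.

700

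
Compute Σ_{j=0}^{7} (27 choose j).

1285624

1 + 27 + 351 + 2925 + 17550 + 80730 + 296010 + 888030 = 1285624.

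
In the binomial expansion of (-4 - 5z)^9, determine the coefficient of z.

The general term is C(9,j)·(-4)^j·(-5z)^(9-j); the z^1 term has j = 8.
C(9,8) = 9.
Coefficient = C(9,8) · (-4)^8 · (-5)^1 = 9 · 65536 · (-5) = -2949120.

-2949120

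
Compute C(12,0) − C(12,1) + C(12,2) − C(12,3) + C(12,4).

The partial alternating sum Σ_{k=0}^{4} (−1)^k C(12,k) = (−1)^4 C(11,4) = 330.

330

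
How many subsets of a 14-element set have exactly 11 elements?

364

Choose the 11 positions: C(14,11) = 364.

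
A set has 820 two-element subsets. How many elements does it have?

41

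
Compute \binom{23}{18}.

33649

C(23,18) = C(23,5) by symmetry.
C(23,5) = (23·22·21·20·19) / 5! = 4037880 / 120 = 33649.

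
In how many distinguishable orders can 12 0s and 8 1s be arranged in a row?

125970

Choose positions for the 0s: C(20,12) = 125970.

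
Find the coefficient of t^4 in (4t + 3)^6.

The general term is C(6,j)·(4t)^j·(3)^(6-j); the t^4 term has j = 4.
C(6,4) = 15.
Coefficient = C(6,4) · 4^4 · 3^2 = 15 · 256 · 9 = 34560.

34560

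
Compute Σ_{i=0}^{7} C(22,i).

1 + 22 + 231 + 1540 + 7315 + 26334 + 74613 + 170544 = 280600.

280600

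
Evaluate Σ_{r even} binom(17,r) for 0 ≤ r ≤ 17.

65536

Even-r terms of row 17 sum to 2^16 = 65536.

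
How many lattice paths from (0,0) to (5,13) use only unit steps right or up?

8568

Each path is a sequence of 18 steps with 5 rights: C(18,5) = 8568.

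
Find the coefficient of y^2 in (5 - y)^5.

1250

The general term is C(5,j)·(5)^j·(-y)^(5-j); the y^2 term has j = 3.
C(5,3) = 10.
Coefficient = C(5,3) · 5^3 = 10 · 125 = 1250.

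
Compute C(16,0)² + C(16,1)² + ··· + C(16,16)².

601080390

By Vandermonde's identity, Σ C(16,r)² = C(32,16) = 601080390.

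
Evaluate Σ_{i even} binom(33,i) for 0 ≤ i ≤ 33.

Half of (1+1)^33 + (1−1)^33 gives the even-index sum: 2^32 = 4294967296.

4294967296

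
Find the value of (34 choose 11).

C(34,11) = (34·33·32·31·30·29·28·27·26·25·24) / 11! = 11420107066368000 / 39916800 = 286097760.

286097760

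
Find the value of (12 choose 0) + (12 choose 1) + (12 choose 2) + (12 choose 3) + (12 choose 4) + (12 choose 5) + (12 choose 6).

1 + 12 + 66 + 220 + 495 + 792 + 924 = 2510.

2510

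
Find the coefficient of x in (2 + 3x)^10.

15360

The general term is C(10,j)·(2)^j·(3x)^(10-j); the x^1 term has j = 9.
C(10,9) = 10.
Coefficient = C(10,9) · 2^9 · 3^1 = 10 · 512 · 3 = 15360.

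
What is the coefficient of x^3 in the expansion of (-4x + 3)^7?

-181440

The general term is C(7,j)·(-4x)^j·(3)^(7-j); the x^3 term has j = 3.
C(7,3) = 35.
Coefficient = C(7,3) · (-4)^3 · 3^4 = 35 · (-64) · 81 = -181440.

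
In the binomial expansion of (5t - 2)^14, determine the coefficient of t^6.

12012000000

The general term is C(14,j)·(5t)^j·(-2)^(14-j); the t^6 term has j = 6.
C(14,6) = 3003.
Coefficient = C(14,6) · 5^6 · (-2)^8 = 3003 · 15625 · 256 = 12012000000.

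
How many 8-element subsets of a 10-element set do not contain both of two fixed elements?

17

All 8-subsets: C(10,8) = 45. Those containing both fixed elements: C(8,6) = 28.
45 − 28 = 17.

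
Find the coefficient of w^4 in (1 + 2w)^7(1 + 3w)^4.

Coefficient of w^4 = Σ_{j} C(7,j)·2^j·C(4,4-j)·3^(4-j) for j from 0 to 4.
= 81 + 1512 + 4536 + 3360 + 560 = 10049.

10049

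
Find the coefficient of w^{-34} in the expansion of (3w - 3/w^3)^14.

General term: C(14,j)·(3w)^j·(-3/w^3)^(14-j), with w-exponent 1j − 3(14−j) = 4j − 42.
Set 4j − 42 = -34: j = 2.
C(14,2) = 91; 3^2 = 9; (-3)^12 = 531441.
Coefficient = 91 · 9 · 531441 = 435250179.

435250179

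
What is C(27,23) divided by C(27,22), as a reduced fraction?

5/23

C(n,k+1)/C(n,k) = (n−k)/(k+1) = (27−22)/(22+1) = 5/23.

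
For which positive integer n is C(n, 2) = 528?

33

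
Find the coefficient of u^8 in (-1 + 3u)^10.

The general term is C(10,j)·(-1)^j·(3u)^(10-j); the u^8 term has j = 2.
C(10,2) = 45.
Coefficient = C(10,2) · 3^8 = 45 · 6561 = 295245.

295245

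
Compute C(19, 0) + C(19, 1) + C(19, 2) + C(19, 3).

1160

1 + 19 + 171 + 969 = 1160.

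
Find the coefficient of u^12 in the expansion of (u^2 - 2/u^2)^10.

180

General term: C(10,j)·(u^2)^j·(-2/u^2)^(10-j), with u-exponent 2j − 2(10−j) = 4j − 20.
Set 4j − 20 = 12: j = 8.
C(10,8) = 45; 1^8 = 1; (-2)^2 = 4.
Coefficient = 45 · 1 · 4 = 180.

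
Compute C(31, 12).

141120525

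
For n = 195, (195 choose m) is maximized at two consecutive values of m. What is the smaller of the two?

97

For odd n = 195, C(195,m) peaks at m = (n−1)/2 and (n+1)/2; the smaller is 97.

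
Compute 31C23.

C(31,23) = C(31,8) by symmetry.
C(31,8) = (31·30·29·28·27·26·25·24) / 8! = 318073392000 / 40320 = 7888725.

7888725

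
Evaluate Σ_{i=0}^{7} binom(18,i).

63004

1 + 18 + 153 + 816 + 3060 + 8568 + 18564 + 31824 = 63004.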